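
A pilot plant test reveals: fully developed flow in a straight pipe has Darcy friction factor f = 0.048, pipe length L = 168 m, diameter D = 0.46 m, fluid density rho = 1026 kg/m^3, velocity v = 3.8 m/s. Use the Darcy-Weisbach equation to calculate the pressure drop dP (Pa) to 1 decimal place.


dP = f * (L/D) * (rho*v^2/2)
dP = 0.048 * (168/0.46) * (1026*3.8^2/2)
L/D = 365.2173913
rho*v^2/2 = 1026*14.44/2 = 7407.72
dP = 0.048 * 365.2173913 * 7407.72
dP = 129860.6 Pa


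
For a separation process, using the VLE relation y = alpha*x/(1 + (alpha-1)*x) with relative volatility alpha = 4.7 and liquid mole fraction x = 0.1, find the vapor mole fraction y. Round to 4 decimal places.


y = alpha*x / (1 + (alpha-1)*x)
y = 4.7*0.1 / (1 + (4.7-1)*0.1)
y = 0.47 / (1 + 0.37)
y = 0.47 / 1.37
y = 0.3431


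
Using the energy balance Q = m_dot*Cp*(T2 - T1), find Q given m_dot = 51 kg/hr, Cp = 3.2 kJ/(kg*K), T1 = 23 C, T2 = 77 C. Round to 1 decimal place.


Q = m_dot * Cp * (T2 - T1)
Q = 51 * 3.2 * (77 - 23)
Q = 51 * 3.2 * 54
Q = 8812.8 kJ/hr


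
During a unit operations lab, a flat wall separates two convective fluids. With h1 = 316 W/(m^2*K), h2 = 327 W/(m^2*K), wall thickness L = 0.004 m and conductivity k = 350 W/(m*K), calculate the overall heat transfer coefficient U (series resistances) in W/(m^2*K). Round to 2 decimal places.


1/U = 1/h1 + L/k + 1/h2
1/U = 1/316 + 0.004/350 + 1/327
1/U = 0.003164557 + 1.14286e-05 + 0.003058104
1/U = 0.0062340896
U = 160.41 W/(m^2*K)


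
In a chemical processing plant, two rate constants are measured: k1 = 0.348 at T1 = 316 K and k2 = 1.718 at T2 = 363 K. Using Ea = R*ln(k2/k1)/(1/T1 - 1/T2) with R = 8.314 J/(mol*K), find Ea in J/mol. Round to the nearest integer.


Ea = R * ln(k2/k1) / (1/T1 - 1/T2)
ln(k2/k1) = ln(1.718/0.348) = 1.5967136
1/T1 - 1/T2 = 1/316 - 1/363 = 0.000409736025
Ea = 8.314 * 1.5967136 / 0.000409736025
Ea = 32399 J/mol


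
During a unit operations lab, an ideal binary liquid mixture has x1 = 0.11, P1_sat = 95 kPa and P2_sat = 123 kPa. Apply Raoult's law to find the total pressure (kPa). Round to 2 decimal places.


P = x1*P1_sat + x2*P2_sat
x2 = 1 - x1 = 1 - 0.11 = 0.89
P = 0.11*95 + 0.89*123
P = 10.45 + 109.47
P = 119.92 kPa


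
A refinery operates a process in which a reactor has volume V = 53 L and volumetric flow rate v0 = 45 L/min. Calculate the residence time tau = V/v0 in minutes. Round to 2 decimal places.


tau = V / v0
tau = 53 / 45
tau = 1.18 min


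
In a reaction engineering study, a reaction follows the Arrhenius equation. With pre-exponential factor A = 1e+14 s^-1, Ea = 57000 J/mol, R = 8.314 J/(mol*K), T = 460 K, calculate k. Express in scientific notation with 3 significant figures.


k = A * exp(-Ea/(R*T))
k = 1e+14 * exp(-57000 / (8.314 * 460))
k = 1e+14 * exp(-14.904143)
k = 3.37e+07


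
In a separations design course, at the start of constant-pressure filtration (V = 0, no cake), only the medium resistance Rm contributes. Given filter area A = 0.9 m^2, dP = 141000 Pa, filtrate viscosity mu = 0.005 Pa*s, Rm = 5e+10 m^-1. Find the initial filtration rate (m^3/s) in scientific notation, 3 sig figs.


rate = A * dP / (mu * Rm)
rate = 0.9 * 141000 / (0.005 * 5e+10)
rate = 126900.0 / 2.500e+08
rate = 5.08e-04 m^3/s


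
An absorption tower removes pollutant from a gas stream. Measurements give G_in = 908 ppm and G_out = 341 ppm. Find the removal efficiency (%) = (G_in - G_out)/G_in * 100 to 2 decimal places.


Efficiency = (G_in - G_out) / G_in * 100%
Efficiency = (908 - 341) / 908 * 100
Efficiency = 567 / 908 * 100
Efficiency = 62.44%


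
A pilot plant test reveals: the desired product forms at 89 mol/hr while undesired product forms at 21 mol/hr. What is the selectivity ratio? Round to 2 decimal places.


S = desired product rate / undesired product rate
S = 89 / 21
S = 4.24


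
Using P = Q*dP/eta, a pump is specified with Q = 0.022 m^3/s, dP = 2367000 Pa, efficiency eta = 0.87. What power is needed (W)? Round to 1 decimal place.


P = Q * dP / eta
P = 0.022 * 2367000 / 0.87
P = 52074.0 / 0.87
P = 59855.2 W


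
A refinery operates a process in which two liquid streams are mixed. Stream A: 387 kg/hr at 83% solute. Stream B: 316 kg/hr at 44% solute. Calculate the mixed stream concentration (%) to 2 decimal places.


Mass balance on solute: F1*x1 + F2*x2 = F3*x3
F3 = F1 + F2 = 387 + 316 = 703 kg/hr
x3 = (F1*x1 + F2*x2)/F3
x3 = (387*0.83 + 316*0.44) / 703
x3 = 65.47%


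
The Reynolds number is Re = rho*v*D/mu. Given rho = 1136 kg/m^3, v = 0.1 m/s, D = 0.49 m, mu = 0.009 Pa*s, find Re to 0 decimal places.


Re = rho * v * D / mu
Re = 1136 * 0.1 * 0.49 / 0.009
Re = 55.664 / 0.009
Re = 6185


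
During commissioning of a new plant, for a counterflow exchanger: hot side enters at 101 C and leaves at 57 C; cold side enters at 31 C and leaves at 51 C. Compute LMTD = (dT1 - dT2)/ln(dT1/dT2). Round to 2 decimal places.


dT1 = Th_in - Tc_out = 101 - 51 = 50
dT2 = Th_out - Tc_in = 57 - 31 = 26
LMTD = (dT1 - dT2) / ln(dT1/dT2)
LMTD = (50 - 26) / ln(50/26)
LMTD = 36.70 K


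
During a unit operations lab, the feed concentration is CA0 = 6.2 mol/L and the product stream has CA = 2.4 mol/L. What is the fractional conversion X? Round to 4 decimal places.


X = (CA0 - CA) / CA0
X = (6.2 - 2.4) / 6.2
X = 3.8 / 6.2
X = 0.6129


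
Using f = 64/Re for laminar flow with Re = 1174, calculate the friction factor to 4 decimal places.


f = 64 / Re
f = 64 / 1174
f = 0.0545


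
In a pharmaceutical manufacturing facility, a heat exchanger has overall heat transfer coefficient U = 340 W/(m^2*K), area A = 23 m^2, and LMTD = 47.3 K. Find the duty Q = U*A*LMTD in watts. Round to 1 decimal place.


Q = U * A * LMTD
Q = 340 * 23 * 47.3
Q = 369886.0 W


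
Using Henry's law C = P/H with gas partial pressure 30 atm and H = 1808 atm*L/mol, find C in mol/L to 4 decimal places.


C = P / H
C = 30 / 1808
C = 0.0166 mol/L


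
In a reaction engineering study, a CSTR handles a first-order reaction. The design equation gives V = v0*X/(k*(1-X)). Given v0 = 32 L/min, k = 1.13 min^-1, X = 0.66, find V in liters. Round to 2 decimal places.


V = v0 * X / (k * (1 - X))
V = 32 * 0.66 / (1.13 * (1 - 0.66))
V = 21.12 / (1.13 * 0.34)
V = 21.12 / 0.3842
V = 54.97 L


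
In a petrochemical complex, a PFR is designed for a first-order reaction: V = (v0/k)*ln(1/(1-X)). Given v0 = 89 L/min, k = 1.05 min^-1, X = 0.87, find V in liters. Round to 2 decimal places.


V = (v0/k) * ln(1/(1-X))
V = (89/1.05) * ln(1/(1-0.87))
V = 84.761905 * ln(7.692308)
V = 84.761905 * 2.040221
V = 172.93 L


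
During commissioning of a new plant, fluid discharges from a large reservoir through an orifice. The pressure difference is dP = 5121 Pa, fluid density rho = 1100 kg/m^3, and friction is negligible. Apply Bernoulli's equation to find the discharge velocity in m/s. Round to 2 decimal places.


v = sqrt(2*dP/rho)
v = sqrt(2*5121/1100)
v = sqrt(9.310909)
v = 3.05 m/s


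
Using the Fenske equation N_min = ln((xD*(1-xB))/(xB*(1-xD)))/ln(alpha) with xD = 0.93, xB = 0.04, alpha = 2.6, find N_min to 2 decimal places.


N_min = ln((xD*(1-xB))/(xB*(1-xD))) / ln(alpha)
Numerator inside ln: 0.8928 / 0.0028 = 318.857143
ln(318.857143) = 5.764743
ln(alpha) = ln(2.6) = 0.955511
N_min = 5.764743 / 0.955511 = 6.03


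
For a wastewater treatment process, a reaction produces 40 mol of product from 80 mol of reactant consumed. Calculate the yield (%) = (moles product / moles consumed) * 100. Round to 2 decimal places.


Yield = (moles product / moles consumed) * 100%
Yield = (40 / 80) * 100
Yield = 0.5 * 100
Yield = 50.00%


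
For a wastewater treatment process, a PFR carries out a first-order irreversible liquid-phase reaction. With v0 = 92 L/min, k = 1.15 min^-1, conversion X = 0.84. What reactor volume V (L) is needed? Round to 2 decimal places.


V = (v0/k) * ln(1/(1-X))
V = (92/1.15) * ln(1/(1-0.84))
V = 80.0 * ln(6.25)
V = 80.0 * 1.832581
V = 146.61 L


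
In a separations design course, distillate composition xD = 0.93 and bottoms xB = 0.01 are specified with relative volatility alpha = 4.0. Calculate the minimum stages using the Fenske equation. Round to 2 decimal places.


N_min = ln((xD*(1-xB))/(xB*(1-xD))) / ln(alpha)
Numerator inside ln: 0.9207 / 0.0007 = 1315.285714
ln(1315.285714) = 7.181809
ln(alpha) = ln(4.0) = 1.386294
N_min = 7.181809 / 1.386294 = 5.18


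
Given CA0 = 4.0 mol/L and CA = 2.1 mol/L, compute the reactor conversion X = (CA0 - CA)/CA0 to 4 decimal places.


X = (CA0 - CA) / CA0
X = (4.0 - 2.1) / 4.0
X = 1.9 / 4.0
X = 0.4750


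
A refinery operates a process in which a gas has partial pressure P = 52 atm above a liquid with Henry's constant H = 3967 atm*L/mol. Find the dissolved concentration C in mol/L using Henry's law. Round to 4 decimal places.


C = P / H
C = 52 / 3967
C = 0.0131 mol/L


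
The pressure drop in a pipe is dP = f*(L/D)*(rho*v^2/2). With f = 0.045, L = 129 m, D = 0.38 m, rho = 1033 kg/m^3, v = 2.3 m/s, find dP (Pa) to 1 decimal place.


dP = f * (L/D) * (rho*v^2/2)
dP = 0.045 * (129/0.38) * (1033*2.3^2/2)
L/D = 339.47368421
rho*v^2/2 = 1033*5.29/2 = 2732.285
dP = 0.045 * 339.47368421 * 2732.285
dP = 41739.2 Pa


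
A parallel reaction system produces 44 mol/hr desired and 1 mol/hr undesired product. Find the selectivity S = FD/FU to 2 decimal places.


S = desired product rate / undesired product rate
S = 44 / 1
S = 44.00


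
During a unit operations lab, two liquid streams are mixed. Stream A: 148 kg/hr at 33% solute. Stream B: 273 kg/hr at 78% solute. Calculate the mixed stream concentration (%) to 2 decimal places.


Mass balance on solute: F1*x1 + F2*x2 = F3*x3
F3 = F1 + F2 = 148 + 273 = 421 kg/hr
x3 = (F1*x1 + F2*x2)/F3
x3 = (148*0.33 + 273*0.78) / 421
x3 = 62.18%


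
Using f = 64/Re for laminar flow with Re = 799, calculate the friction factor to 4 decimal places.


f = 64 / Re
f = 64 / 799
f = 0.0801


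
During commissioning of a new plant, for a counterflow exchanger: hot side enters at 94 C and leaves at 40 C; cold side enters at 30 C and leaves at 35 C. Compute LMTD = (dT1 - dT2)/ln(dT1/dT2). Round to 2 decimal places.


dT1 = Th_in - Tc_out = 94 - 35 = 59
dT2 = Th_out - Tc_in = 40 - 30 = 10
LMTD = (dT1 - dT2) / ln(dT1/dT2)
LMTD = (59 - 10) / ln(59/10)
LMTD = 27.61 K


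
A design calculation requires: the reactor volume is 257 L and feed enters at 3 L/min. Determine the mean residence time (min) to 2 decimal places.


tau = V / v0
tau = 257 / 3
tau = 85.67 min


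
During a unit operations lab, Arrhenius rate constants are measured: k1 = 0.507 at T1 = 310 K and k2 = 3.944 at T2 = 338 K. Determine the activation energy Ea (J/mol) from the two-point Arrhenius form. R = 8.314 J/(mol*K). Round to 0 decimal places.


Ea = R * ln(k2/k1) / (1/T1 - 1/T2)
ln(k2/k1) = ln(3.944/0.507) = 2.0514397
1/T1 - 1/T2 = 1/310 - 1/338 = 0.00026722657
Ea = 8.314 * 2.0514397 / 0.00026722657
Ea = 63825 J/mol


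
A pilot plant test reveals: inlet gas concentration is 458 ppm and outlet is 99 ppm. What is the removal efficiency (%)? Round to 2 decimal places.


Efficiency = (G_in - G_out) / G_in * 100%
Efficiency = (458 - 99) / 458 * 100
Efficiency = 359 / 458 * 100
Efficiency = 78.38%


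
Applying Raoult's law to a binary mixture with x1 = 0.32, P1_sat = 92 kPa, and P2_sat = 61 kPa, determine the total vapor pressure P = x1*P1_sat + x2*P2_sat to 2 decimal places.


P = x1*P1_sat + x2*P2_sat
x2 = 1 - x1 = 1 - 0.32 = 0.68
P = 0.32*92 + 0.68*61
P = 29.44 + 41.48
P = 70.92 kPa


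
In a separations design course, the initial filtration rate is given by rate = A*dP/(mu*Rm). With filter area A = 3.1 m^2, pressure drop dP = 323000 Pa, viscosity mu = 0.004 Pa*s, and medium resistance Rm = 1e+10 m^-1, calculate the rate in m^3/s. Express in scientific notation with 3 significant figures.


rate = A * dP / (mu * Rm)
rate = 3.1 * 323000 / (0.004 * 1e+10)
rate = 1001300.0 / 4.000e+07
rate = 2.50e-02 m^3/s


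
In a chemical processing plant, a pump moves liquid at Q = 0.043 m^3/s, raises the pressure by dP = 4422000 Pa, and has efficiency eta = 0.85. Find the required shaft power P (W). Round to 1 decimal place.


P = Q * dP / eta
P = 0.043 * 4422000 / 0.85
P = 190146.0 / 0.85
P = 223701.2 W


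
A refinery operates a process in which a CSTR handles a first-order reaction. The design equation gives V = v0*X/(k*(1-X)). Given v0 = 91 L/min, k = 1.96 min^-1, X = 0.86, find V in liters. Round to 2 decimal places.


V = v0 * X / (k * (1 - X))
V = 91 * 0.86 / (1.96 * (1 - 0.86))
V = 78.26 / (1.96 * 0.14)
V = 78.26 / 0.2744
V = 285.20 L


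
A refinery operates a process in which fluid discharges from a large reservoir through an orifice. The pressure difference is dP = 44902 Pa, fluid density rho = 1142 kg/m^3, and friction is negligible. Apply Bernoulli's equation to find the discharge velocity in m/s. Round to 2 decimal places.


v = sqrt(2*dP/rho)
v = sqrt(2*44902/1142)
v = sqrt(78.637478)
v = 8.87 m/s


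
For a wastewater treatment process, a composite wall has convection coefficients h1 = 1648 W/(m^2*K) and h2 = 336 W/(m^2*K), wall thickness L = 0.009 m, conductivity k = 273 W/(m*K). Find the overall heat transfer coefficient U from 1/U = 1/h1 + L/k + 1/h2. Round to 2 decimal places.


1/U = 1/h1 + L/k + 1/h2
1/U = 1/1648 + 0.009/273 + 1/336
1/U = 0.0006067961 + 3.2967e-05 + 0.0029761905
1/U = 0.0036159536
U = 276.55 W/(m^2*K)


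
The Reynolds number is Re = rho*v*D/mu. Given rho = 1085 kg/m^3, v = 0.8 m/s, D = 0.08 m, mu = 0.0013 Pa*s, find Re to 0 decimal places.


Re = rho * v * D / mu
Re = 1085 * 0.8 * 0.08 / 0.0013
Re = 69.44 / 0.0013
Re = 53415


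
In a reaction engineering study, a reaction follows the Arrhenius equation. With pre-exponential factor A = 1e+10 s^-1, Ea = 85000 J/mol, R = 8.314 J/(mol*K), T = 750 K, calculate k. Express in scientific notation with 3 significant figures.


k = A * exp(-Ea/(R*T))
k = 1e+10 * exp(-85000 / (8.314 * 750))
k = 1e+10 * exp(-13.631625)
k = 1.20e+04


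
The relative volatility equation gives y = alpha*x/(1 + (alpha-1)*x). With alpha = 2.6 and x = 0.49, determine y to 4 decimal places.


y = alpha*x / (1 + (alpha-1)*x)
y = 2.6*0.49 / (1 + (2.6-1)*0.49)
y = 1.274 / (1 + 0.784)
y = 1.274 / 1.784
y = 0.7141


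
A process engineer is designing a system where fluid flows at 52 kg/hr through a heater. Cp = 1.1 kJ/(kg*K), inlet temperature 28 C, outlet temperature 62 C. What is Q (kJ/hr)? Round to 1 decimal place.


Q = m_dot * Cp * (T2 - T1)
Q = 52 * 1.1 * (62 - 28)
Q = 52 * 1.1 * 34
Q = 1944.8 kJ/hr


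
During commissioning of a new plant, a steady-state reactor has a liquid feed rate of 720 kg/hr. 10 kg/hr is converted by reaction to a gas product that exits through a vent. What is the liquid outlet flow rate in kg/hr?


Steady-state mass balance on the main outlet: F_out = F_in - F_removed
F_out = 720 - 10
F_out = 710 kg/hr


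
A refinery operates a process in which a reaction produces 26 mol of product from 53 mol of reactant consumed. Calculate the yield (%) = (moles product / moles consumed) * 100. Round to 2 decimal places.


Yield = (moles product / moles consumed) * 100%
Yield = (26 / 53) * 100
Yield = 0.4906 * 100
Yield = 49.06%


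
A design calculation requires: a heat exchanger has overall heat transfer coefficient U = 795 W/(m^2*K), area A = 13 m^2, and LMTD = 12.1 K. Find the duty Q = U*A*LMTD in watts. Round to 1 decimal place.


Q = U * A * LMTD
Q = 795 * 13 * 12.1
Q = 125053.5 W


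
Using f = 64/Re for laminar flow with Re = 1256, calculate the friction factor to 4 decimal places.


f = 64 / Re
f = 64 / 1256
f = 0.0510


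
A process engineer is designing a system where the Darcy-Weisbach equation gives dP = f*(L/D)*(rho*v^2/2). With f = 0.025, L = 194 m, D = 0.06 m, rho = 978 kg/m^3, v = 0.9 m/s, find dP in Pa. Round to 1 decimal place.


dP = f * (L/D) * (rho*v^2/2)
dP = 0.025 * (194/0.06) * (978*0.9^2/2)
L/D = 3233.33333333
rho*v^2/2 = 978*0.81/2 = 396.09
dP = 0.025 * 3233.33333333 * 396.09
dP = 32017.3 Pa


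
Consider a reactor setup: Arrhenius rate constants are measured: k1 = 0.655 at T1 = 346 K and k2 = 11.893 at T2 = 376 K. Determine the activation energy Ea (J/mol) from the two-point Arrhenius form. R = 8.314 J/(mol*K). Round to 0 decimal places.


Ea = R * ln(k2/k1) / (1/T1 - 1/T2)
ln(k2/k1) = ln(11.893/0.655) = 2.89907
1/T1 - 1/T2 = 1/346 - 1/376 = 0.000230598942
Ea = 8.314 * 2.89907 / 0.000230598942
Ea = 104523 J/mol


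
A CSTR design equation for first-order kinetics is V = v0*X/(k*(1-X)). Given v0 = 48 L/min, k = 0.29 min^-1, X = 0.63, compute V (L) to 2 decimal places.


V = v0 * X / (k * (1 - X))
V = 48 * 0.63 / (0.29 * (1 - 0.63))
V = 30.24 / (0.29 * 0.37)
V = 30.24 / 0.1073
V = 281.83 L


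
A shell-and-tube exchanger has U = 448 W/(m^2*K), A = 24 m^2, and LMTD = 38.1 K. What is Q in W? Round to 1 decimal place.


Q = U * A * LMTD
Q = 448 * 24 * 38.1
Q = 409651.2 W


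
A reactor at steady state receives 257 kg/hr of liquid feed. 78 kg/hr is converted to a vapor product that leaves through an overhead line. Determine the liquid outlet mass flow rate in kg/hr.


Steady-state mass balance on the main outlet: F_out = F_in - F_removed
F_out = 257 - 78
F_out = 179 kg/hr


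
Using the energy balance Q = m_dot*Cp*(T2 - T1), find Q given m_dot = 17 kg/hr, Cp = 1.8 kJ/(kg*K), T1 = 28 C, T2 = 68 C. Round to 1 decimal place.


Q = m_dot * Cp * (T2 - T1)
Q = 17 * 1.8 * (68 - 28)
Q = 17 * 1.8 * 40
Q = 1224.0 kJ/hr


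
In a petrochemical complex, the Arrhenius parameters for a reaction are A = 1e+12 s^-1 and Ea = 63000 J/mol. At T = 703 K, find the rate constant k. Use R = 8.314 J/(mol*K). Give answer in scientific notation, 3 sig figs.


k = A * exp(-Ea/(R*T))
k = 1e+12 * exp(-63000 / (8.314 * 703))
k = 1e+12 * exp(-10.778919)
k = 2.08e+07


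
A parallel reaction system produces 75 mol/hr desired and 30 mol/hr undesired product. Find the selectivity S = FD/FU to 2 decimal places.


S = desired product rate / undesired product rate
S = 75 / 30
S = 2.50


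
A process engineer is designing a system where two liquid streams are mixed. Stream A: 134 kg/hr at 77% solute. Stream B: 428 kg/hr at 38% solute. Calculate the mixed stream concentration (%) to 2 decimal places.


Mass balance on solute: F1*x1 + F2*x2 = F3*x3
F3 = F1 + F2 = 134 + 428 = 562 kg/hr
x3 = (F1*x1 + F2*x2)/F3
x3 = (134*0.77 + 428*0.38) / 562
x3 = 47.30%


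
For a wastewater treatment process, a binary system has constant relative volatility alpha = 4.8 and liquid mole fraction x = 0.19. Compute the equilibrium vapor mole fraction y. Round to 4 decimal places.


y = alpha*x / (1 + (alpha-1)*x)
y = 4.8*0.19 / (1 + (4.8-1)*0.19)
y = 0.912 / (1 + 0.722)
y = 0.912 / 1.722
y = 0.5296


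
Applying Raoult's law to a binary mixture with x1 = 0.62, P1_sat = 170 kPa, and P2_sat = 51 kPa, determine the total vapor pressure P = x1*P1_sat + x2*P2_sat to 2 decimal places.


P = x1*P1_sat + x2*P2_sat
x2 = 1 - x1 = 1 - 0.62 = 0.38
P = 0.62*170 + 0.38*51
P = 105.4 + 19.38
P = 124.78 kPa


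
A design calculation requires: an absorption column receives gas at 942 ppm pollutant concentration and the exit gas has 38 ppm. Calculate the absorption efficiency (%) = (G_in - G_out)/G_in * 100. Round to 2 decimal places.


Efficiency = (G_in - G_out) / G_in * 100%
Efficiency = (942 - 38) / 942 * 100
Efficiency = 904 / 942 * 100
Efficiency = 95.97%


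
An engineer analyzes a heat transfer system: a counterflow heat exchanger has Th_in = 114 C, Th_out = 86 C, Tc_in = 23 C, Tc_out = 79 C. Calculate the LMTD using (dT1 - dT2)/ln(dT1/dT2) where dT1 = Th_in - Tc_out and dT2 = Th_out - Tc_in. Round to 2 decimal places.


dT1 = Th_in - Tc_out = 114 - 79 = 35
dT2 = Th_out - Tc_in = 86 - 23 = 63
LMTD = (dT1 - dT2) / ln(dT1/dT2)
LMTD = (35 - 63) / ln(35/63)
LMTD = 47.64 K


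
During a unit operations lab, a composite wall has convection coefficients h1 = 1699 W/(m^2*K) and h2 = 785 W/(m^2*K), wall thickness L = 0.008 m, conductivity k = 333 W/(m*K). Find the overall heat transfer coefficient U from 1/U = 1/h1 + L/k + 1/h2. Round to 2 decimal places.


1/U = 1/h1 + L/k + 1/h2
1/U = 1/1699 + 0.008/333 + 1/785
1/U = 0.0005885815 + 2.4024e-05 + 0.0012738854
1/U = 0.0018864909
U = 530.08 W/(m^2*K)


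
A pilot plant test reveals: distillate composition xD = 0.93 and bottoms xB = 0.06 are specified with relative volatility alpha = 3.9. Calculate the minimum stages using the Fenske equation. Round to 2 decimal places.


N_min = ln((xD*(1-xB))/(xB*(1-xD))) / ln(alpha)
Numerator inside ln: 0.8742 / 0.0042 = 208.142857
ln(208.142857) = 5.338225
ln(alpha) = ln(3.9) = 1.360977
N_min = 5.338225 / 1.360977 = 3.92


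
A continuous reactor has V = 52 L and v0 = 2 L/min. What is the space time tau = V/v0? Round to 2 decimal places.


tau = V / v0
tau = 52 / 2
tau = 26.00 min


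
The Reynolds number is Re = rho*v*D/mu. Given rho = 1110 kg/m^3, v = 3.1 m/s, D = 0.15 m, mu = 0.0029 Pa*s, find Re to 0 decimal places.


Re = rho * v * D / mu
Re = 1110 * 3.1 * 0.15 / 0.0029
Re = 516.15 / 0.0029
Re = 177983


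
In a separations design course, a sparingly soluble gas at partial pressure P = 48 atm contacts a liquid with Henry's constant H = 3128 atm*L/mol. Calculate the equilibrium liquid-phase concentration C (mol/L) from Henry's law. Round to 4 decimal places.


C = P / H
C = 48 / 3128
C = 0.0153 mol/L


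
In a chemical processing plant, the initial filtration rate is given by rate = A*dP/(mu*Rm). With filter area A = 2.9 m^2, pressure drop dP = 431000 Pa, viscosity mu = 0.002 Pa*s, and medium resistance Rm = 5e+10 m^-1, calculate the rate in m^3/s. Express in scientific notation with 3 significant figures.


rate = A * dP / (mu * Rm)
rate = 2.9 * 431000 / (0.002 * 5e+10)
rate = 1249900.0 / 1.000e+08
rate = 1.25e-02 m^3/s


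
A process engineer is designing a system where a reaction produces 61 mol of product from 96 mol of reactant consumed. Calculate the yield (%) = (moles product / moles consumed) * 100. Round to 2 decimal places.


Yield = (moles product / moles consumed) * 100%
Yield = (61 / 96) * 100
Yield = 0.6354 * 100
Yield = 63.54%


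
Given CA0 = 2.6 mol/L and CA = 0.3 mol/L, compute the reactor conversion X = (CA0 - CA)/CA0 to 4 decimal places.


X = (CA0 - CA) / CA0
X = (2.6 - 0.3) / 2.6
X = 2.3 / 2.6
X = 0.8846


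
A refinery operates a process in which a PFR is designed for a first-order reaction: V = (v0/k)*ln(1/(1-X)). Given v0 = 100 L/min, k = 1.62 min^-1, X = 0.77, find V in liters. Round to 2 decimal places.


V = (v0/k) * ln(1/(1-X))
V = (100/1.62) * ln(1/(1-0.77))
V = 61.728395 * ln(4.347826)
V = 61.728395 * 1.469676
V = 90.72 L


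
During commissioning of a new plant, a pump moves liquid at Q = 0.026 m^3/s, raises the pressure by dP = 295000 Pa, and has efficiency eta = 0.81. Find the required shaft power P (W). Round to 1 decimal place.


P = Q * dP / eta
P = 0.026 * 295000 / 0.81
P = 7670.0 / 0.81
P = 9469.1 W


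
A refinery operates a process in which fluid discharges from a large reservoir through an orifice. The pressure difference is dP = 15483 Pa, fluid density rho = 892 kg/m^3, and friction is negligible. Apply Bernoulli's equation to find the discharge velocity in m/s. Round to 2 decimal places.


v = sqrt(2*dP/rho)
v = sqrt(2*15483/892)
v = sqrt(34.715247)
v = 5.89 m/s


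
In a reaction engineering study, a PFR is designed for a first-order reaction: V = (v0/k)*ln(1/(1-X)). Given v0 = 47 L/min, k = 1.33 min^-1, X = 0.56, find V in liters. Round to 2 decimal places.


V = (v0/k) * ln(1/(1-X))
V = (47/1.33) * ln(1/(1-0.56))
V = 35.338346 * ln(2.272727)
V = 35.338346 * 0.82098
V = 29.01 L


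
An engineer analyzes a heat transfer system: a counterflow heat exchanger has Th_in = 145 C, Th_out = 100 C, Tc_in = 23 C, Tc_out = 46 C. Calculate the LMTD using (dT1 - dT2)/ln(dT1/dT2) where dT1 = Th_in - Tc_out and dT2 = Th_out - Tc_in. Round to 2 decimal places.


dT1 = Th_in - Tc_out = 145 - 46 = 99
dT2 = Th_out - Tc_in = 100 - 23 = 77
LMTD = (dT1 - dT2) / ln(dT1/dT2)
LMTD = (99 - 77) / ln(99/77)
LMTD = 87.54 K


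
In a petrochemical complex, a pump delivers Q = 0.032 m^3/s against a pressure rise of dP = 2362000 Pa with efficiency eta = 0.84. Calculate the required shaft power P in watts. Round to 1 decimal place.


P = Q * dP / eta
P = 0.032 * 2362000 / 0.84
P = 75584.0 / 0.84
P = 89981.0 W


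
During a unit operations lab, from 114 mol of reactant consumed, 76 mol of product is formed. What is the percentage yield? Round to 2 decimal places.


Yield = (moles product / moles consumed) * 100%
Yield = (76 / 114) * 100
Yield = 0.6667 * 100
Yield = 66.67%


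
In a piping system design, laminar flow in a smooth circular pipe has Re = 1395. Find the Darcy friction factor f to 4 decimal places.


f = 64 / Re
f = 64 / 1395
f = 0.0459


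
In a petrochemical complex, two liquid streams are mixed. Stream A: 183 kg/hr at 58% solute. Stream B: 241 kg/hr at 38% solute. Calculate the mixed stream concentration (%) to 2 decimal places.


Mass balance on solute: F1*x1 + F2*x2 = F3*x3
F3 = F1 + F2 = 183 + 241 = 424 kg/hr
x3 = (F1*x1 + F2*x2)/F3
x3 = (183*0.58 + 241*0.38) / 424
x3 = 46.63%


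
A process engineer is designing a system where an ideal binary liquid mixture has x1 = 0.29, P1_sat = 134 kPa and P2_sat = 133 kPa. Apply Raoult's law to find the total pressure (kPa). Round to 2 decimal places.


P = x1*P1_sat + x2*P2_sat
x2 = 1 - x1 = 1 - 0.29 = 0.71
P = 0.29*134 + 0.71*133
P = 38.86 + 94.43
P = 133.29 kPa


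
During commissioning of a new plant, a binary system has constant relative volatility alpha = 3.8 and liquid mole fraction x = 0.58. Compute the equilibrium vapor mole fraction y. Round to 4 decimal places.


y = alpha*x / (1 + (alpha-1)*x)
y = 3.8*0.58 / (1 + (3.8-1)*0.58)
y = 2.204 / (1 + 1.624)
y = 2.204 / 2.624
y = 0.8399


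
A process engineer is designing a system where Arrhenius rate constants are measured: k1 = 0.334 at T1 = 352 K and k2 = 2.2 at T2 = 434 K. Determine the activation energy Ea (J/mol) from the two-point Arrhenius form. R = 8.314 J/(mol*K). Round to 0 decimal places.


Ea = R * ln(k2/k1) / (1/T1 - 1/T2)
ln(k2/k1) = ln(2.2/0.334) = 1.8850716
1/T1 - 1/T2 = 1/352 - 1/434 = 0.000536761625
Ea = 8.314 * 1.8850716 / 0.000536761625
Ea = 29198 J/mol


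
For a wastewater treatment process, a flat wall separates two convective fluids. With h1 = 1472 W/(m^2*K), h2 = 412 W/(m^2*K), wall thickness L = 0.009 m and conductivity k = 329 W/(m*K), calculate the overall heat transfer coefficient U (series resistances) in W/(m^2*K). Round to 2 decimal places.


1/U = 1/h1 + L/k + 1/h2
1/U = 1/1472 + 0.009/329 + 1/412
1/U = 0.0006793478 + 2.73556e-05 + 0.0024271845
1/U = 0.0031338879
U = 319.09 W/(m^2*K)


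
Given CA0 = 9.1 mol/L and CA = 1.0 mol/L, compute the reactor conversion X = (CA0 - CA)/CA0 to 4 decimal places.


X = (CA0 - CA) / CA0
X = (9.1 - 1.0) / 9.1
X = 8.1 / 9.1
X = 0.8901


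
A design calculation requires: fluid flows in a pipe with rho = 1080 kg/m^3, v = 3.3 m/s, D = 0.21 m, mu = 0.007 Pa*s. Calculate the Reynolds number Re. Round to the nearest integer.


Re = rho * v * D / mu
Re = 1080 * 3.3 * 0.21 / 0.007
Re = 748.44 / 0.007
Re = 106920


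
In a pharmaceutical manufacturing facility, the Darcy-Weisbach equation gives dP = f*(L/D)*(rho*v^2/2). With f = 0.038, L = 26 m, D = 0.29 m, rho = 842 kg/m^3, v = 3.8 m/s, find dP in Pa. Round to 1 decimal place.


dP = f * (L/D) * (rho*v^2/2)
dP = 0.038 * (26/0.29) * (842*3.8^2/2)
L/D = 89.65517241
rho*v^2/2 = 842*14.44/2 = 6079.24
dP = 0.038 * 89.65517241 * 6079.24
dP = 20711.3 Pa


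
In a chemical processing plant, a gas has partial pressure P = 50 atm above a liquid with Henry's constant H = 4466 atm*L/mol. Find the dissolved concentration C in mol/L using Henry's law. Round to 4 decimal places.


C = P / H
C = 50 / 4466
C = 0.0112 mol/L


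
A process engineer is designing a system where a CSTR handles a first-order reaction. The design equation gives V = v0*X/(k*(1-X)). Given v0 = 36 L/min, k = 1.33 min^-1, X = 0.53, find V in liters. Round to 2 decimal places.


V = v0 * X / (k * (1 - X))
V = 36 * 0.53 / (1.33 * (1 - 0.53))
V = 19.08 / (1.33 * 0.47)
V = 19.08 / 0.6251
V = 30.52 L


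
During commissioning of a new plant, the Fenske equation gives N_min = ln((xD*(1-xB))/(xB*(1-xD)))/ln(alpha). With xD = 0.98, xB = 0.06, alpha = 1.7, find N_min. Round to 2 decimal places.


N_min = ln((xD*(1-xB))/(xB*(1-xD))) / ln(alpha)
Numerator inside ln: 0.9212 / 0.0012 = 767.666667
ln(767.666667) = 6.643356
ln(alpha) = ln(1.7) = 0.530628
N_min = 6.643356 / 0.530628 = 12.52


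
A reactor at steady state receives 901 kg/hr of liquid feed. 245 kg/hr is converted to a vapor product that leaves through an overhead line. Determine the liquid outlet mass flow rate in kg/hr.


Steady-state mass balance on the main outlet: F_out = F_in - F_removed
F_out = 901 - 245
F_out = 656 kg/hr


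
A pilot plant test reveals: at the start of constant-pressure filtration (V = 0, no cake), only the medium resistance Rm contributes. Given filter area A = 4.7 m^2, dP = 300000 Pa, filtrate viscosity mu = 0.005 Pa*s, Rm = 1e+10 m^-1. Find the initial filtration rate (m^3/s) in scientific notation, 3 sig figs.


rate = A * dP / (mu * Rm)
rate = 4.7 * 300000 / (0.005 * 1e+10)
rate = 1410000.0 / 5.000e+07
rate = 2.82e-02 m^3/s


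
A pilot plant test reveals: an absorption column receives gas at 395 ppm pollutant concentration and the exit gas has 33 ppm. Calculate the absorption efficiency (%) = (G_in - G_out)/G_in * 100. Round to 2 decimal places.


Efficiency = (G_in - G_out) / G_in * 100%
Efficiency = (395 - 33) / 395 * 100
Efficiency = 362 / 395 * 100
Efficiency = 91.65%


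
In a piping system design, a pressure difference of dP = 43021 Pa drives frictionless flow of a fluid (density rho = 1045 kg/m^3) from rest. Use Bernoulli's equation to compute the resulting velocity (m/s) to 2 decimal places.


v = sqrt(2*dP/rho)
v = sqrt(2*43021/1045)
v = sqrt(82.336842)
v = 9.07 m/s


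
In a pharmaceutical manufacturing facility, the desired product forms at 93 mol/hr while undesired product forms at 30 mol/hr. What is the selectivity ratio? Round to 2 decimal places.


S = desired product rate / undesired product rate
S = 93 / 30
S = 3.10


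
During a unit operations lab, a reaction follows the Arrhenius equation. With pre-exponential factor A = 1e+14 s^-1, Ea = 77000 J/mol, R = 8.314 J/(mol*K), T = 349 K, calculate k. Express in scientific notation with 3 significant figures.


k = A * exp(-Ea/(R*T))
k = 1e+14 * exp(-77000 / (8.314 * 349))
k = 1e+14 * exp(-26.537211)
k = 2.99e+02


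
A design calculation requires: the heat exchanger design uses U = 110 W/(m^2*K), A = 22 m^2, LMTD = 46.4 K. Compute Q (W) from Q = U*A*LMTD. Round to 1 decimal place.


Q = U * A * LMTD
Q = 110 * 22 * 46.4
Q = 112288.0 W


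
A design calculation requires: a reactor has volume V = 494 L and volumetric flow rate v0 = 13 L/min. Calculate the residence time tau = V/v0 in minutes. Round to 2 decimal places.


tau = V / v0
tau = 494 / 13
tau = 38.00 min


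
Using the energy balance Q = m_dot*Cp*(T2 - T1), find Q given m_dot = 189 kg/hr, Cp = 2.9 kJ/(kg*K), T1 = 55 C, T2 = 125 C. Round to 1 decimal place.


Q = m_dot * Cp * (T2 - T1)
Q = 189 * 2.9 * (125 - 55)
Q = 189 * 2.9 * 70
Q = 38367.0 kJ/hr


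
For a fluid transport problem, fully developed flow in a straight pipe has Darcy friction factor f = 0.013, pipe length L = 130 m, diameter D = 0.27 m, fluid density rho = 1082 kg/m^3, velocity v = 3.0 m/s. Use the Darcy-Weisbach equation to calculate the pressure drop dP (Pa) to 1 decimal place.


dP = f * (L/D) * (rho*v^2/2)
dP = 0.013 * (130/0.27) * (1082*3.0^2/2)
L/D = 481.48148148
rho*v^2/2 = 1082*9.0/2 = 4869.0
dP = 0.013 * 481.48148148 * 4869.0
dP = 30476.3 Pa


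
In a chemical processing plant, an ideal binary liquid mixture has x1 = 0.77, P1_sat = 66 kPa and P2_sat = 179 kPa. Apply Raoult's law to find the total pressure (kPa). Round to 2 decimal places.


P = x1*P1_sat + x2*P2_sat
x2 = 1 - x1 = 1 - 0.77 = 0.23
P = 0.77*66 + 0.23*179
P = 50.82 + 41.17
P = 91.99 kPa


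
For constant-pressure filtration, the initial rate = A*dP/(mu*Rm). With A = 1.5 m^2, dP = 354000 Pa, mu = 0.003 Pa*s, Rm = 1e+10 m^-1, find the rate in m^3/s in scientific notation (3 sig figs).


rate = A * dP / (mu * Rm)
rate = 1.5 * 354000 / (0.003 * 1e+10)
rate = 531000.0 / 3.000e+07
rate = 1.77e-02 m^3/s


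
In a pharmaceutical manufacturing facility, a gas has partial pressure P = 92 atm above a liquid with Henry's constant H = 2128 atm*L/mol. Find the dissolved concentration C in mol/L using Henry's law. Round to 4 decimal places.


C = P / H
C = 92 / 2128
C = 0.0432 mol/L


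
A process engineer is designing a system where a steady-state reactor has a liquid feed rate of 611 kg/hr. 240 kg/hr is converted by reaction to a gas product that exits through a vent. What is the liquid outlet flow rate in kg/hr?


Steady-state mass balance on the main outlet: F_out = F_in - F_removed
F_out = 611 - 240
F_out = 371 kg/hr


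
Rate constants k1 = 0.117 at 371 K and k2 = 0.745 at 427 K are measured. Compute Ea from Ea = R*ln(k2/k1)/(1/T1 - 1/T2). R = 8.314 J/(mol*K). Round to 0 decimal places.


Ea = R * ln(k2/k1) / (1/T1 - 1/T2)
ln(k2/k1) = ln(0.745/0.117) = 1.8512103
1/T1 - 1/T2 = 1/371 - 1/427 = 0.000353497415
Ea = 8.314 * 1.8512103 / 0.000353497415
Ea = 43539 J/mol


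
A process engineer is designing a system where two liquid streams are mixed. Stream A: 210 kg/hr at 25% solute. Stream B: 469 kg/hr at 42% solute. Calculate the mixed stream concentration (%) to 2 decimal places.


Mass balance on solute: F1*x1 + F2*x2 = F3*x3
F3 = F1 + F2 = 210 + 469 = 679 kg/hr
x3 = (F1*x1 + F2*x2)/F3
x3 = (210*0.25 + 469*0.42) / 679
x3 = 36.74%


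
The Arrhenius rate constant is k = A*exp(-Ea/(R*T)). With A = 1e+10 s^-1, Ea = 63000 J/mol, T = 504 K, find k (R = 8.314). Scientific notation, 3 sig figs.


k = A * exp(-Ea/(R*T))
k = 1e+10 * exp(-63000 / (8.314 * 504))
k = 1e+10 * exp(-15.034881)
k = 2.95e+03


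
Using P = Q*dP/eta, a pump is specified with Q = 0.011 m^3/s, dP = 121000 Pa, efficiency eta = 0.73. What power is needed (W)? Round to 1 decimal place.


P = Q * dP / eta
P = 0.011 * 121000 / 0.73
P = 1331.0 / 0.73
P = 1823.3 W


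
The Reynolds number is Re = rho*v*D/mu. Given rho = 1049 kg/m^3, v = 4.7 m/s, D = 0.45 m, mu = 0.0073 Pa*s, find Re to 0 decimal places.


Re = rho * v * D / mu
Re = 1049 * 4.7 * 0.45 / 0.0073
Re = 2218.635 / 0.0073
Re = 303923


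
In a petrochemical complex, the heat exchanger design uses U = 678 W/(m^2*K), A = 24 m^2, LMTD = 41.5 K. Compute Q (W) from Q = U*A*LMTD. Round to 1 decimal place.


Q = U * A * LMTD
Q = 678 * 24 * 41.5
Q = 675288.0 W


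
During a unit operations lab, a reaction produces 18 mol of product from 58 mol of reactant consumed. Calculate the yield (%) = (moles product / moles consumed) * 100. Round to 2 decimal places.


Yield = (moles product / moles consumed) * 100%
Yield = (18 / 58) * 100
Yield = 0.3103 * 100
Yield = 31.03%


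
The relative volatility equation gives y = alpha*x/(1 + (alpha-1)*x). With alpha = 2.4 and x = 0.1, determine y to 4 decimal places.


y = alpha*x / (1 + (alpha-1)*x)
y = 2.4*0.1 / (1 + (2.4-1)*0.1)
y = 0.24 / (1 + 0.14)
y = 0.24 / 1.14
y = 0.2105


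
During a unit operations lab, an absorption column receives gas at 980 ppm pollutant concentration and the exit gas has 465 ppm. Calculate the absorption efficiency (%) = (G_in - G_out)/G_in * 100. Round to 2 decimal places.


Efficiency = (G_in - G_out) / G_in * 100%
Efficiency = (980 - 465) / 980 * 100
Efficiency = 515 / 980 * 100
Efficiency = 52.55%


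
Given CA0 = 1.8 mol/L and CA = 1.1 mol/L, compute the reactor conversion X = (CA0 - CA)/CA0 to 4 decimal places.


X = (CA0 - CA) / CA0
X = (1.8 - 1.1) / 1.8
X = 0.7 / 1.8
X = 0.3889


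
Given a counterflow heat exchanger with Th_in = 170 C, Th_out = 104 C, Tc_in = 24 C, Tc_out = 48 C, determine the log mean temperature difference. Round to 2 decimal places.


dT1 = Th_in - Tc_out = 170 - 48 = 122
dT2 = Th_out - Tc_in = 104 - 24 = 80
LMTD = (dT1 - dT2) / ln(dT1/dT2)
LMTD = (122 - 80) / ln(122/80)
LMTD = 99.53 K


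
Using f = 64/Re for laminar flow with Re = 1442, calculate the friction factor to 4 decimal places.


f = 64 / Re
f = 64 / 1442
f = 0.0444


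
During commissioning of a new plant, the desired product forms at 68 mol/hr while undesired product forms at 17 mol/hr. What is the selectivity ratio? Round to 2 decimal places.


S = desired product rate / undesired product rate
S = 68 / 17
S = 4.00


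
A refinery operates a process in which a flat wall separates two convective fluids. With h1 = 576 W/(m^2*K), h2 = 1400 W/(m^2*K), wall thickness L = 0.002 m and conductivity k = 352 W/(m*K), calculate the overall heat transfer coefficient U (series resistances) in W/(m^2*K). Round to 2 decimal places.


1/U = 1/h1 + L/k + 1/h2
1/U = 1/576 + 0.002/352 + 1/1400
1/U = 0.0017361111 + 5.6818e-06 + 0.0007142857
1/U = 0.0024560786
U = 407.15 W/(m^2*K)


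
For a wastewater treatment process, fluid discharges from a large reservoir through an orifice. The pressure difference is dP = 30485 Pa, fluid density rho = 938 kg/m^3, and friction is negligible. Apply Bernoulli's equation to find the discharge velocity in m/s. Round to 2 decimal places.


v = sqrt(2*dP/rho)
v = sqrt(2*30485/938)
v = sqrt(65.0)
v = 8.06 m/s


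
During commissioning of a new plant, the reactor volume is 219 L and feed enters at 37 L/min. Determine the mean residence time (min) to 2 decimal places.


tau = V / v0
tau = 219 / 37
tau = 5.92 min


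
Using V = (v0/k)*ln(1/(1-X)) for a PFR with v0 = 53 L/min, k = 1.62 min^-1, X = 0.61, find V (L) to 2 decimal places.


V = (v0/k) * ln(1/(1-X))
V = (53/1.62) * ln(1/(1-0.61))
V = 32.716049 * ln(2.564103)
V = 32.716049 * 0.941609
V = 30.81 L


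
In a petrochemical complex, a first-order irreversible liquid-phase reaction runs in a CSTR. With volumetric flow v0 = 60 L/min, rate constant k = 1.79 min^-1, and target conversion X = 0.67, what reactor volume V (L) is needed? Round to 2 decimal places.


V = v0 * X / (k * (1 - X))
V = 60 * 0.67 / (1.79 * (1 - 0.67))
V = 40.2 / (1.79 * 0.33)
V = 40.2 / 0.5907
V = 68.05 L


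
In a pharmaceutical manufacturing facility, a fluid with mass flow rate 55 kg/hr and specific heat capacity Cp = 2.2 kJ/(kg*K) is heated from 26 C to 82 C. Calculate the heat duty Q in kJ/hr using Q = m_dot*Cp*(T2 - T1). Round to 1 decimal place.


Q = m_dot * Cp * (T2 - T1)
Q = 55 * 2.2 * (82 - 26)
Q = 55 * 2.2 * 56
Q = 6776.0 kJ/hr


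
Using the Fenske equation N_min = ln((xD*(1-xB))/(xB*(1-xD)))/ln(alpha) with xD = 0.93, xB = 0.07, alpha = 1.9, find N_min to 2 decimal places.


N_min = ln((xD*(1-xB))/(xB*(1-xD))) / ln(alpha)
Numerator inside ln: 0.8649 / 0.0049 = 176.510204
ln(176.510204) = 5.173379
ln(alpha) = ln(1.9) = 0.641854
N_min = 5.173379 / 0.641854 = 8.06


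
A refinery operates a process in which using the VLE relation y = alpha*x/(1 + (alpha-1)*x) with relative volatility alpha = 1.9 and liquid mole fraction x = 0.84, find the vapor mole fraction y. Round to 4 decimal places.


y = alpha*x / (1 + (alpha-1)*x)
y = 1.9*0.84 / (1 + (1.9-1)*0.84)
y = 1.596 / (1 + 0.756)
y = 1.596 / 1.756
y = 0.9089


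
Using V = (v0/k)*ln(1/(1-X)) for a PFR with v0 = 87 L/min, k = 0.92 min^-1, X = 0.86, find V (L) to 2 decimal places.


V = (v0/k) * ln(1/(1-X))
V = (87/0.92) * ln(1/(1-0.86))
V = 94.565217 * ln(7.142857)
V = 94.565217 * 1.966113
V = 185.93 L
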